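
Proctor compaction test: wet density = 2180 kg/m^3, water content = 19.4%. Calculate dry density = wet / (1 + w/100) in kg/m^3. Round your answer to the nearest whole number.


Step 1: Dry density = wet density / (1 + w/100)
Step 2: Dry density = 2180 / (1 + 19.4/100)
Step 3: Dry density = 2180 / 1.194
Step 4: Dry density = 1826 kg/m^3

1826


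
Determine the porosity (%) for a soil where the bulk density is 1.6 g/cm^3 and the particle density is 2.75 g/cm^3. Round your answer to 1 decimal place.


Step 1: Formula: n = 100 * (1 - BD / PD)
Step 2: n = 100 * (1 - 1.6 / 2.75)
Step 3: n = 100 * (1 - 0.58182)
Step 4: n = 41.8%

41.8


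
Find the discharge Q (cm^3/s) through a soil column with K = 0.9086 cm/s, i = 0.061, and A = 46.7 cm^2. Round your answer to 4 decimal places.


Step 1: Apply Darcy's law: Q = K * i * A
Step 2: Q = 0.9086 * 0.061 * 46.7
Step 3: Q = 2.5883 cm^3/s

2.5883


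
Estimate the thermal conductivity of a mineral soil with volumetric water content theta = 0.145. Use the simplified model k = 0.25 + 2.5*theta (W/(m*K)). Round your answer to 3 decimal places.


Step 1: k = 0.25 + 2.5 * theta
Step 2: k = 0.25 + 2.5 * 0.145
Step 3: k = 0.25 + 0.363
Step 4: k = 0.613 W/(m*K)

0.613


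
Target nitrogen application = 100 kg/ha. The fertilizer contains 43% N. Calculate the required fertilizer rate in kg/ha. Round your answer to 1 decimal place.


Step 1: Fertilizer rate = target N / (N content / 100)
Step 2: Rate = 100 / (43 / 100)
Step 3: Rate = 100 / 0.43
Step 4: Rate = 232.6 kg/ha

232.6


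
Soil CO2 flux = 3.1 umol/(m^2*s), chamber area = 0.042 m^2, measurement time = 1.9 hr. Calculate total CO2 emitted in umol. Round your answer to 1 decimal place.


Step 1: Convert time to seconds: 1.9 hr * 3600 = 6840.0 s
Step 2: Total = flux * area * time_s
Step 3: Total = 3.1 * 0.042 * 6840.0
Step 4: Total = 890.6 umol

890.6


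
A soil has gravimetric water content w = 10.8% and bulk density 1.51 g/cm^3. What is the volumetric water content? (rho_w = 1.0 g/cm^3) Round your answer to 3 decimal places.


Step 1: theta = (w / 100) * BD / rho_w
Step 2: theta = (10.8 / 100) * 1.51 / 1.0
Step 3: theta = 0.108 * 1.51
Step 4: theta = 0.163

0.163


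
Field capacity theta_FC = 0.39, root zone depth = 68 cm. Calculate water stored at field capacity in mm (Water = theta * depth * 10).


Step 1: Water (mm) = theta_FC * depth (cm) * 10
Step 2: Water = 0.39 * 68 * 10
Step 3: Water = 265.2 mm

265.2


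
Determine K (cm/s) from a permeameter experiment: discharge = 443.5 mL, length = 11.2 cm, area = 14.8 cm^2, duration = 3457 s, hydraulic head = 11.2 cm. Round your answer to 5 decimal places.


Step 1: K = Q * L / (A * t * h)
Step 2: Numerator = 443.5 * 11.2 = 4967.2
Step 3: Denominator = 14.8 * 3457 * 11.2 = 573032.32
Step 4: K = 4967.2 / 573032.32 = 0.00867 cm/s

0.00867


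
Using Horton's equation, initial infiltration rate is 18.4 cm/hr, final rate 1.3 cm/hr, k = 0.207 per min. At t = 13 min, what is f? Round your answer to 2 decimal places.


Step 1: f = fc + (f0 - fc) * exp(-k * t)
Step 2: exp(-0.207 * 13) = 0.067813
Step 3: f = 1.3 + (18.4 - 1.3) * 0.067813
Step 4: f = 1.3 + 17.1 * 0.067813
Step 5: f = 2.46 cm/hr

2.46


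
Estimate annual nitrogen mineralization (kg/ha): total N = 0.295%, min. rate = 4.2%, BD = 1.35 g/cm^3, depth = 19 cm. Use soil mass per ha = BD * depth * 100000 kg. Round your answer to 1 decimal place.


Step 1: Soil mass per ha = BD * depth * 100000 = 1.35 * 19 * 100000 = 2565000 kg
Step 2: Total N pool = soil mass * N%/100 = 2565000 * 0.295/100 = 7566.75 kg/ha
Step 3: N mineralized = N pool * rate%/100 = 7566.75 * 4.2/100 = 317.8 kg/ha/yr

317.8


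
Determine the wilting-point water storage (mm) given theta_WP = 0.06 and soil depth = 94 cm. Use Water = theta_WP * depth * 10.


Step 1: Water (mm) = theta_WP * depth * 10
Step 2: Water = 0.06 * 94 * 10
Step 3: Water = 56.4 mm

56.4


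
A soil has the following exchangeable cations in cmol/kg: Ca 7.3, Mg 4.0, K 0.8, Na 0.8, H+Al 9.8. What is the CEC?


Step 1: CEC = Ca + Mg + K + Na + (H+Al)
Step 2: CEC = 7.3 + 4.0 + 0.8 + 0.8 + 9.8
Step 3: CEC = 22.7 cmol/kg

22.7


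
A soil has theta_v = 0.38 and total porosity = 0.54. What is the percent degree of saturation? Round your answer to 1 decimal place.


Step 1: S = 100 * theta_v / n
Step 2: S = 100 * 0.38 / 0.54
Step 3: S = 70.4%

70.4


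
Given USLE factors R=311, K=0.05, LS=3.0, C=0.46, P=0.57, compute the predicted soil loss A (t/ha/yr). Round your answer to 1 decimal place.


Step 1: A = R * K * LS * C * P
Step 2: R * K = 311 * 0.05 = 15.55
Step 3: (R*K) * LS = 15.55 * 3.0 = 46.65
Step 4: * C * P = 46.65 * 0.46 * 0.57 = 12.2
Step 5: A = 12.2 t/(ha*yr)

12.2


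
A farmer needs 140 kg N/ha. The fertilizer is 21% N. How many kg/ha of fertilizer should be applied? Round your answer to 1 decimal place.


Step 1: Fertilizer rate = target N / (N content / 100)
Step 2: Rate = 140 / (21 / 100)
Step 3: Rate = 140 / 0.21
Step 4: Rate = 666.7 kg/ha

666.7


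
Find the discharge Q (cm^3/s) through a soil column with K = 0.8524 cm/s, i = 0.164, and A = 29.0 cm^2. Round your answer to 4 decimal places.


Step 1: Apply Darcy's law: Q = K * i * A
Step 2: Q = 0.8524 * 0.164 * 29.0
Step 3: Q = 4.054 cm^3/s

4.054


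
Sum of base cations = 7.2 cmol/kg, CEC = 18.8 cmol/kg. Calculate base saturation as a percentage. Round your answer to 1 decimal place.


Step 1: BS = 100 * (sum of bases) / CEC
Step 2: BS = 100 * 7.2 / 18.8
Step 3: BS = 38.3%

38.3


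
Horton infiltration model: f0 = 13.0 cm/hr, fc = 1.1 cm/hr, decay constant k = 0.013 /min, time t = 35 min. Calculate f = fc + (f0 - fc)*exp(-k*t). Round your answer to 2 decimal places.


Step 1: f = fc + (f0 - fc) * exp(-k * t)
Step 2: exp(-0.013 * 35) = 0.634448
Step 3: f = 1.1 + (13.0 - 1.1) * 0.634448
Step 4: f = 1.1 + 11.9 * 0.634448
Step 5: f = 8.65 cm/hr

8.65


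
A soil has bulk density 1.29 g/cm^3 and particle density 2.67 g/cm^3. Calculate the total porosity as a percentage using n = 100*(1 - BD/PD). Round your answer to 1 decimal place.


Step 1: Formula: n = 100 * (1 - BD / PD)
Step 2: n = 100 * (1 - 1.29 / 2.67)
Step 3: n = 100 * (1 - 0.48315)
Step 4: n = 51.7%

51.7


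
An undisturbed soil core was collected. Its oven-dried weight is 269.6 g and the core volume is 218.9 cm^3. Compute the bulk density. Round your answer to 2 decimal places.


Step 1: Identify the formula: BD = dry mass / volume
Step 2: Substitute values: BD = 269.6 / 218.9
Step 3: BD = 1.23 g/cm^3

1.23


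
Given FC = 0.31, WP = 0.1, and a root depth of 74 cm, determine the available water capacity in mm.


Step 1: Available water = (FC - WP) * depth * 10
Step 2: AW = (0.31 - 0.1) * 74 * 10
Step 3: AW = 0.21 * 74 * 10
Step 4: AW = 155.4 mm

155.4


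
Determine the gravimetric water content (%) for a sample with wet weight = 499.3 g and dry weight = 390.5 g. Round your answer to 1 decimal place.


Step 1: Water mass = wet - dry = 499.3 - 390.5 = 108.8 g
Step 2: w = 100 * water mass / dry mass
Step 3: w = 100 * 108.8 / 390.5 = 27.9%

27.9


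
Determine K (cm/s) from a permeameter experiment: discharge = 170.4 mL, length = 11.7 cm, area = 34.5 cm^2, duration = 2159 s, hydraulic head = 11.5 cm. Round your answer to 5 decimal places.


Step 1: K = Q * L / (A * t * h)
Step 2: Numerator = 170.4 * 11.7 = 1993.68
Step 3: Denominator = 34.5 * 2159 * 11.5 = 856583.25
Step 4: K = 1993.68 / 856583.25 = 0.00233 cm/s

0.00233


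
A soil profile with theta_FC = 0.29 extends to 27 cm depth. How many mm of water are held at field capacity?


Step 1: Water (mm) = theta_FC * depth (cm) * 10
Step 2: Water = 0.29 * 27 * 10
Step 3: Water = 78.3 mm

78.3


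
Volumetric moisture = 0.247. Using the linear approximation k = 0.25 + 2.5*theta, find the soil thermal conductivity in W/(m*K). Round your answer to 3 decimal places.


Step 1: k = 0.25 + 2.5 * theta
Step 2: k = 0.25 + 2.5 * 0.247
Step 3: k = 0.25 + 0.618
Step 4: k = 0.868 W/(m*K)

0.868


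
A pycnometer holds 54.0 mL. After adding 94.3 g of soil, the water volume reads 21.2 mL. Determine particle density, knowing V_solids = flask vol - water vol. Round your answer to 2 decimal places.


Step 1: Volume of solids = flask volume - water volume with soil
Step 2: V_solids = 54.0 - 21.2 = 32.8 mL
Step 3: Particle density = mass / V_solids = 94.3 / 32.8 = 2.88 g/cm^3

2.88


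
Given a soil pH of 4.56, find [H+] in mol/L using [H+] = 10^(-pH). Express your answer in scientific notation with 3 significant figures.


Step 1: [H+] = 10^(-pH)
Step 2: [H+] = 10^(-4.56)
Step 3: [H+] = 2.75e-05 mol/L

2.75e-05


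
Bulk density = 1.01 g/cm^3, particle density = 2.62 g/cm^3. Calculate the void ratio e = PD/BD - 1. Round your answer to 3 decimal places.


Step 1: e = PD / BD - 1
Step 2: e = 2.62 / 1.01 - 1
Step 3: e = 2.59406 - 1
Step 4: e = 1.594

1.594


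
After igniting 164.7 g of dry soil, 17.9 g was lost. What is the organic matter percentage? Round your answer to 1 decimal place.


Step 1: OM% = 100 * LOI / sample mass
Step 2: OM = 100 * 17.9 / 164.7
Step 3: OM = 10.9%

10.9


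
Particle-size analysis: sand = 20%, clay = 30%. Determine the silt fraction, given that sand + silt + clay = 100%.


Step 1: sand + silt + clay = 100%
Step 2: silt = 100 - sand - clay
Step 3: silt = 100 - 20 - 30
Step 4: silt = 50%

50


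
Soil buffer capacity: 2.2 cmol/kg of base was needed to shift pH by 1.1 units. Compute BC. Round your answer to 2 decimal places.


Step 1: BC = change in base / change in pH
Step 2: BC = 2.2 / 1.1
Step 3: BC = 2.0 cmol/(kg*pH unit)

2.0


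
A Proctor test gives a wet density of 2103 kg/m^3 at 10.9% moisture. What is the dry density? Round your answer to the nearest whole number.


Step 1: Dry density = wet density / (1 + w/100)
Step 2: Dry density = 2103 / (1 + 10.9/100)
Step 3: Dry density = 2103 / 1.109
Step 4: Dry density = 1896 kg/m^3

1896


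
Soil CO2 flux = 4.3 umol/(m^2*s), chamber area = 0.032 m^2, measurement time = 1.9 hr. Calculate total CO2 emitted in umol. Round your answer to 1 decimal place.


Step 1: Convert time to seconds: 1.9 hr * 3600 = 6840.0 s
Step 2: Total = flux * area * time_s
Step 3: Total = 4.3 * 0.032 * 6840.0
Step 4: Total = 941.2 umol

941.2


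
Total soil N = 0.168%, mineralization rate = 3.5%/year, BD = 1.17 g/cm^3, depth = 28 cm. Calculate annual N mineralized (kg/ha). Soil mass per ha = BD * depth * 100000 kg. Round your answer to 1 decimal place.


Step 1: Soil mass per ha = BD * depth * 100000 = 1.17 * 28 * 100000 = 3276000 kg
Step 2: Total N pool = soil mass * N%/100 = 3276000 * 0.168/100 = 5503.68 kg/ha
Step 3: N mineralized = N pool * rate%/100 = 5503.68 * 3.5/100 = 192.6 kg/ha/yr

192.6


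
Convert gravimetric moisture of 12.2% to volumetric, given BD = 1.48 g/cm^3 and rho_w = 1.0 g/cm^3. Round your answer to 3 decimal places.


Step 1: theta = (w / 100) * BD / rho_w
Step 2: theta = (12.2 / 100) * 1.48 / 1.0
Step 3: theta = 0.122 * 1.48
Step 4: theta = 0.181

0.181


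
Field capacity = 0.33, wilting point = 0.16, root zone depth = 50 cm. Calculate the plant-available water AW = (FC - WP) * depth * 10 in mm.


Step 1: Available water = (FC - WP) * depth * 10
Step 2: AW = (0.33 - 0.16) * 50 * 10
Step 3: AW = 0.17 * 50 * 10
Step 4: AW = 85.0 mm

85.0


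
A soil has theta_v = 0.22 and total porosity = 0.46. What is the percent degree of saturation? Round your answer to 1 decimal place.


Step 1: S = 100 * theta_v / n
Step 2: S = 100 * 0.22 / 0.46
Step 3: S = 47.8%

47.8


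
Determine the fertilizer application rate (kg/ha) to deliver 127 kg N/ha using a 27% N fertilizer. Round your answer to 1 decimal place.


Step 1: Fertilizer rate = target N / (N content / 100)
Step 2: Rate = 127 / (27 / 100)
Step 3: Rate = 127 / 0.27
Step 4: Rate = 470.4 kg/ha

470.4


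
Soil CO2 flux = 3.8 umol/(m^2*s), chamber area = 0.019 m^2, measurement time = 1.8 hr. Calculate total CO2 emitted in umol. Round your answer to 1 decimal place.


Step 1: Convert time to seconds: 1.8 hr * 3600 = 6480.0 s
Step 2: Total = flux * area * time_s
Step 3: Total = 3.8 * 0.019 * 6480.0
Step 4: Total = 467.9 umol

467.9


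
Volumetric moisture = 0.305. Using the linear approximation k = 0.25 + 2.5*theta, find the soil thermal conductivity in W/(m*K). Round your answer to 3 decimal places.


Step 1: k = 0.25 + 2.5 * theta
Step 2: k = 0.25 + 2.5 * 0.305
Step 3: k = 0.25 + 0.763
Step 4: k = 1.013 W/(m*K)

1.013


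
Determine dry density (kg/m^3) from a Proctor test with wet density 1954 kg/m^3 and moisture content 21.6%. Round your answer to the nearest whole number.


Step 1: Dry density = wet density / (1 + w/100)
Step 2: Dry density = 1954 / (1 + 21.6/100)
Step 3: Dry density = 1954 / 1.216
Step 4: Dry density = 1607 kg/m^3

1607


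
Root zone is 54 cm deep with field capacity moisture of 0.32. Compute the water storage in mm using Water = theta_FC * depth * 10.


Step 1: Water (mm) = theta_FC * depth (cm) * 10
Step 2: Water = 0.32 * 54 * 10
Step 3: Water = 172.8 mm

172.8


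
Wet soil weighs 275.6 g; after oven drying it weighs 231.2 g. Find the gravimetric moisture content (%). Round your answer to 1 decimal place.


Step 1: Water mass = wet - dry = 275.6 - 231.2 = 44.4 g
Step 2: w = 100 * water mass / dry mass
Step 3: w = 100 * 44.4 / 231.2 = 19.2%

19.2


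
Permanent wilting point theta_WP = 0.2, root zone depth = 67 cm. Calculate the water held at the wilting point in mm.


Step 1: Water (mm) = theta_WP * depth * 10
Step 2: Water = 0.2 * 67 * 10
Step 3: Water = 134.0 mm

134.0


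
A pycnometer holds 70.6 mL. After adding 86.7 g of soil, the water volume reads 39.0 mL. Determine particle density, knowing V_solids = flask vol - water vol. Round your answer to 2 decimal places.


Step 1: Volume of solids = flask volume - water volume with soil
Step 2: V_solids = 70.6 - 39.0 = 31.6 mL
Step 3: Particle density = mass / V_solids = 86.7 / 31.6 = 2.74 g/cm^3

2.74


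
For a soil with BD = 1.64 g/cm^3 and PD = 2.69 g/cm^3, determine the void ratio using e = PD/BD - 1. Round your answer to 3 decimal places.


Step 1: e = PD / BD - 1
Step 2: e = 2.69 / 1.64 - 1
Step 3: e = 1.64024 - 1
Step 4: e = 0.64

0.64


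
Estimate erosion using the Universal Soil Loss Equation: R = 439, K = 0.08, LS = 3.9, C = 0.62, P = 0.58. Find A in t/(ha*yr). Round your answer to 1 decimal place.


Step 1: A = R * K * LS * C * P
Step 2: R * K = 439 * 0.08 = 35.12
Step 3: (R*K) * LS = 35.12 * 3.9 = 136.968
Step 4: * C * P = 136.968 * 0.62 * 0.58 = 49.3
Step 5: A = 49.3 t/(ha*yr)

49.3


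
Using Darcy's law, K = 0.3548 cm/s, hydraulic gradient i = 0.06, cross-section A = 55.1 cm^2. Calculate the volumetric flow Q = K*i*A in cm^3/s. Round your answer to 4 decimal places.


Step 1: Apply Darcy's law: Q = K * i * A
Step 2: Q = 0.3548 * 0.06 * 55.1
Step 3: Q = 1.173 cm^3/s

1.173


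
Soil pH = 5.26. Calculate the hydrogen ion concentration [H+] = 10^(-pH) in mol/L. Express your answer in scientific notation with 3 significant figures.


Step 1: [H+] = 10^(-pH)
Step 2: [H+] = 10^(-5.26)
Step 3: [H+] = 5.50e-06 mol/L

5.50e-06


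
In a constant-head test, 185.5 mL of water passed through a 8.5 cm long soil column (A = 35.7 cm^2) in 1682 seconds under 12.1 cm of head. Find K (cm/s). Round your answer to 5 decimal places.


Step 1: K = Q * L / (A * t * h)
Step 2: Numerator = 185.5 * 8.5 = 1576.75
Step 3: Denominator = 35.7 * 1682 * 12.1 = 726573.54
Step 4: K = 1576.75 / 726573.54 = 0.00217 cm/s

0.00217


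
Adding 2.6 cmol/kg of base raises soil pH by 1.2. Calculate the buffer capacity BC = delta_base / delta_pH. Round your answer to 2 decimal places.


Step 1: BC = change in base / change in pH
Step 2: BC = 2.6 / 1.2
Step 3: BC = 2.17 cmol/(kg*pH unit)

2.17


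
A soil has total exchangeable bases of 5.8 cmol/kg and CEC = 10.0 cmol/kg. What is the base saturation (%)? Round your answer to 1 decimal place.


Step 1: BS = 100 * (sum of bases) / CEC
Step 2: BS = 100 * 5.8 / 10.0
Step 3: BS = 58.0%

58.0


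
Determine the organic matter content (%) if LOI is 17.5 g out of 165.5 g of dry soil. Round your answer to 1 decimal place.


Step 1: OM% = 100 * LOI / sample mass
Step 2: OM = 100 * 17.5 / 165.5
Step 3: OM = 10.6%

10.6


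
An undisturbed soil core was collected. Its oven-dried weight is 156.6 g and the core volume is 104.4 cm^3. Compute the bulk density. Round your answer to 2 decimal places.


Step 1: Identify the formula: BD = dry mass / volume
Step 2: Substitute values: BD = 156.6 / 104.4
Step 3: BD = 1.5 g/cm^3

1.5


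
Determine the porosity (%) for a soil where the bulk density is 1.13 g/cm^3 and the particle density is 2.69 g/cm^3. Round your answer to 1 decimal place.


Step 1: Formula: n = 100 * (1 - BD / PD)
Step 2: n = 100 * (1 - 1.13 / 2.69)
Step 3: n = 100 * (1 - 0.42007)
Step 4: n = 58.0%

58.0


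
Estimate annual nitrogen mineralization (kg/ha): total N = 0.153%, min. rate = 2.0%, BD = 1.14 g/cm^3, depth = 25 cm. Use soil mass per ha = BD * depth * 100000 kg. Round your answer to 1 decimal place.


Step 1: Soil mass per ha = BD * depth * 100000 = 1.14 * 25 * 100000 = 2850000 kg
Step 2: Total N pool = soil mass * N%/100 = 2850000 * 0.153/100 = 4360.5 kg/ha
Step 3: N mineralized = N pool * rate%/100 = 4360.5 * 2.0/100 = 87.2 kg/ha/yr

87.2


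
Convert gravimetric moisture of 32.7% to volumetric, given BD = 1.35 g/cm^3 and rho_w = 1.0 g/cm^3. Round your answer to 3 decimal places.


Step 1: theta = (w / 100) * BD / rho_w
Step 2: theta = (32.7 / 100) * 1.35 / 1.0
Step 3: theta = 0.327 * 1.35
Step 4: theta = 0.441

0.441


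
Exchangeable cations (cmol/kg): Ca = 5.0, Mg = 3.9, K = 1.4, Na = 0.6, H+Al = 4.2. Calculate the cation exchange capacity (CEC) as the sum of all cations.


Step 1: CEC = Ca + Mg + K + Na + (H+Al)
Step 2: CEC = 5.0 + 3.9 + 1.4 + 0.6 + 4.2
Step 3: CEC = 15.1 cmol/kg

15.1


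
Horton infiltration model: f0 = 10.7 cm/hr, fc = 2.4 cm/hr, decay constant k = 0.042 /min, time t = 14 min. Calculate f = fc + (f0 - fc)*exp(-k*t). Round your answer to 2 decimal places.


Step 1: f = fc + (f0 - fc) * exp(-k * t)
Step 2: exp(-0.042 * 14) = 0.555437
Step 3: f = 2.4 + (10.7 - 2.4) * 0.555437
Step 4: f = 2.4 + 8.3 * 0.555437
Step 5: f = 7.01 cm/hr

7.01


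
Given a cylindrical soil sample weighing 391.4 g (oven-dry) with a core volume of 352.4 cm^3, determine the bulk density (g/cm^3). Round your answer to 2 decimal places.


Step 1: Identify the formula: BD = dry mass / volume
Step 2: Substitute values: BD = 391.4 / 352.4
Step 3: BD = 1.11 g/cm^3

1.11


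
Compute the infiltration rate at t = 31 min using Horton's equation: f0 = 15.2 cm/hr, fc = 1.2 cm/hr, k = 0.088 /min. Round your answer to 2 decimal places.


Step 1: f = fc + (f0 - fc) * exp(-k * t)
Step 2: exp(-0.088 * 31) = 0.06535
Step 3: f = 1.2 + (15.2 - 1.2) * 0.06535
Step 4: f = 1.2 + 14.0 * 0.06535
Step 5: f = 2.11 cm/hr

2.11


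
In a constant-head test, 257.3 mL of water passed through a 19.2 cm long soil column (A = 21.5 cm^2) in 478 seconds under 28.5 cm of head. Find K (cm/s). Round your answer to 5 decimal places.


Step 1: K = Q * L / (A * t * h)
Step 2: Numerator = 257.3 * 19.2 = 4940.16
Step 3: Denominator = 21.5 * 478 * 28.5 = 292894.5
Step 4: K = 4940.16 / 292894.5 = 0.01687 cm/s

0.01687


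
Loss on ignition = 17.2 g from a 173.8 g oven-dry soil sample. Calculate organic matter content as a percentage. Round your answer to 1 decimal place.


Step 1: OM% = 100 * LOI / sample mass
Step 2: OM = 100 * 17.2 / 173.8
Step 3: OM = 9.9%

9.9


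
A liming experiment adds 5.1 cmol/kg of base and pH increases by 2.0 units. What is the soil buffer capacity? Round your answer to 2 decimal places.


Step 1: BC = change in base / change in pH
Step 2: BC = 5.1 / 2.0
Step 3: BC = 2.55 cmol/(kg*pH unit)

2.55


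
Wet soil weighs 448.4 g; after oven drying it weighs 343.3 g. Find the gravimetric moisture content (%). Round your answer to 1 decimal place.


Step 1: Water mass = wet - dry = 448.4 - 343.3 = 105.1 g
Step 2: w = 100 * water mass / dry mass
Step 3: w = 100 * 105.1 / 343.3 = 30.6%

30.6


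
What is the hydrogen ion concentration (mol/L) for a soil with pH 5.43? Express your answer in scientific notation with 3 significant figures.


Step 1: [H+] = 10^(-pH)
Step 2: [H+] = 10^(-5.43)
Step 3: [H+] = 3.72e-06 mol/L

3.72e-06


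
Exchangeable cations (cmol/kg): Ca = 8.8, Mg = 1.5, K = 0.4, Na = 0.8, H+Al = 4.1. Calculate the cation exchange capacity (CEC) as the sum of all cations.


Step 1: CEC = Ca + Mg + K + Na + (H+Al)
Step 2: CEC = 8.8 + 1.5 + 0.4 + 0.8 + 4.1
Step 3: CEC = 15.6 cmol/kg

15.6


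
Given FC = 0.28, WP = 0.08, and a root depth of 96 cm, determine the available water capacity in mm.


Step 1: Available water = (FC - WP) * depth * 10
Step 2: AW = (0.28 - 0.08) * 96 * 10
Step 3: AW = 0.2 * 96 * 10
Step 4: AW = 192.0 mm

192.0


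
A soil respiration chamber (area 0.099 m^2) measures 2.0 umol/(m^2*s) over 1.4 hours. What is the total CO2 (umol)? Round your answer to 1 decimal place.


Step 1: Convert time to seconds: 1.4 hr * 3600 = 5040.0 s
Step 2: Total = flux * area * time_s
Step 3: Total = 2.0 * 0.099 * 5040.0
Step 4: Total = 997.9 umol

997.9


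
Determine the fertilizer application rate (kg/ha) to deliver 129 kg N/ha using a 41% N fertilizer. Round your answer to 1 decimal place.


Step 1: Fertilizer rate = target N / (N content / 100)
Step 2: Rate = 129 / (41 / 100)
Step 3: Rate = 129 / 0.41
Step 4: Rate = 314.6 kg/ha

314.6


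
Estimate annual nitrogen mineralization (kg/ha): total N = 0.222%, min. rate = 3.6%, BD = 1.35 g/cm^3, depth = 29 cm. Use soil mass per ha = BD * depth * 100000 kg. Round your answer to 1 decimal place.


Step 1: Soil mass per ha = BD * depth * 100000 = 1.35 * 29 * 100000 = 3915000 kg
Step 2: Total N pool = soil mass * N%/100 = 3915000 * 0.222/100 = 8691.3 kg/ha
Step 3: N mineralized = N pool * rate%/100 = 8691.3 * 3.6/100 = 312.9 kg/ha/yr

312.9


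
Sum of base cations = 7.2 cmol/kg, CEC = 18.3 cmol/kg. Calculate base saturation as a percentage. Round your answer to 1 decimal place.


Step 1: BS = 100 * (sum of bases) / CEC
Step 2: BS = 100 * 7.2 / 18.3
Step 3: BS = 39.3%

39.3


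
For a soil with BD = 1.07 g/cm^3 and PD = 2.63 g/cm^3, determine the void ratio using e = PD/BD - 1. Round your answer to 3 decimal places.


Step 1: e = PD / BD - 1
Step 2: e = 2.63 / 1.07 - 1
Step 3: e = 2.45794 - 1
Step 4: e = 1.458

1.458


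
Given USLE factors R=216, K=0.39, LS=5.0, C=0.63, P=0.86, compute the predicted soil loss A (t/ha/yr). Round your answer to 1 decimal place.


Step 1: A = R * K * LS * C * P
Step 2: R * K = 216 * 0.39 = 84.24
Step 3: (R*K) * LS = 84.24 * 5.0 = 421.2
Step 4: * C * P = 421.2 * 0.63 * 0.86 = 228.2
Step 5: A = 228.2 t/(ha*yr)

228.2


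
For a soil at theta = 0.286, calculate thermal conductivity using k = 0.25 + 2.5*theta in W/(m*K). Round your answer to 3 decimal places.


Step 1: k = 0.25 + 2.5 * theta
Step 2: k = 0.25 + 2.5 * 0.286
Step 3: k = 0.25 + 0.715
Step 4: k = 0.965 W/(m*K)

0.965


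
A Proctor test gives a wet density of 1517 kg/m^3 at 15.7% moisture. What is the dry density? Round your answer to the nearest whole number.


Step 1: Dry density = wet density / (1 + w/100)
Step 2: Dry density = 1517 / (1 + 15.7/100)
Step 3: Dry density = 1517 / 1.157
Step 4: Dry density = 1311 kg/m^3

1311


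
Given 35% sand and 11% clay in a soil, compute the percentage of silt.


Step 1: sand + silt + clay = 100%
Step 2: silt = 100 - sand - clay
Step 3: silt = 100 - 35 - 11
Step 4: silt = 54%

54


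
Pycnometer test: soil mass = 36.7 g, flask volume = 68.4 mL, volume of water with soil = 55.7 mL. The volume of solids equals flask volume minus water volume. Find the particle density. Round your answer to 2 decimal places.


Step 1: Volume of solids = flask volume - water volume with soil
Step 2: V_solids = 68.4 - 55.7 = 12.7 mL
Step 3: Particle density = mass / V_solids = 36.7 / 12.7 = 2.89 g/cm^3

2.89


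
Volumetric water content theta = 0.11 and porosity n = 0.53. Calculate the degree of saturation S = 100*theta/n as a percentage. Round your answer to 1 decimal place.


Step 1: S = 100 * theta_v / n
Step 2: S = 100 * 0.11 / 0.53
Step 3: S = 20.8%

20.8


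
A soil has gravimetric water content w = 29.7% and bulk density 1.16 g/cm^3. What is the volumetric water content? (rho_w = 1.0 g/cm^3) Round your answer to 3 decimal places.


Step 1: theta = (w / 100) * BD / rho_w
Step 2: theta = (29.7 / 100) * 1.16 / 1.0
Step 3: theta = 0.297 * 1.16
Step 4: theta = 0.345

0.345


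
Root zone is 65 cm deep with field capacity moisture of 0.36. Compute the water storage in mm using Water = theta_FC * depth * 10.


Step 1: Water (mm) = theta_FC * depth (cm) * 10
Step 2: Water = 0.36 * 65 * 10
Step 3: Water = 234.0 mm

234.0


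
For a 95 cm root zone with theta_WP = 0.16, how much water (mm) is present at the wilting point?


Step 1: Water (mm) = theta_WP * depth * 10
Step 2: Water = 0.16 * 95 * 10
Step 3: Water = 152.0 mm

152.0


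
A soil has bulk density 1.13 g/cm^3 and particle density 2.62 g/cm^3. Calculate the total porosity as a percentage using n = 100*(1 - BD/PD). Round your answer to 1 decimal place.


Step 1: Formula: n = 100 * (1 - BD / PD)
Step 2: n = 100 * (1 - 1.13 / 2.62)
Step 3: n = 100 * (1 - 0.4313)
Step 4: n = 56.9%

56.9


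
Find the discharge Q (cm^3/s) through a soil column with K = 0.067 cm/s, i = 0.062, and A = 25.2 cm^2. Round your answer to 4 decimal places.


Step 1: Apply Darcy's law: Q = K * i * A
Step 2: Q = 0.067 * 0.062 * 25.2
Step 3: Q = 0.1047 cm^3/s

0.1047


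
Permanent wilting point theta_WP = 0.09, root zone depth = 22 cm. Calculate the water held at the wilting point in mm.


Step 1: Water (mm) = theta_WP * depth * 10
Step 2: Water = 0.09 * 22 * 10
Step 3: Water = 19.8 mm

19.8


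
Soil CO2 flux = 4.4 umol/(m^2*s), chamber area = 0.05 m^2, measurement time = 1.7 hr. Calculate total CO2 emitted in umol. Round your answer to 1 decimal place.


Step 1: Convert time to seconds: 1.7 hr * 3600 = 6120.0 s
Step 2: Total = flux * area * time_s
Step 3: Total = 4.4 * 0.05 * 6120.0
Step 4: Total = 1346.4 umol

1346.4


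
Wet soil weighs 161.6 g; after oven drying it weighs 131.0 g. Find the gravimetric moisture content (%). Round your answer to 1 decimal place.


Step 1: Water mass = wet - dry = 161.6 - 131.0 = 30.6 g
Step 2: w = 100 * water mass / dry mass
Step 3: w = 100 * 30.6 / 131.0 = 23.4%

23.4


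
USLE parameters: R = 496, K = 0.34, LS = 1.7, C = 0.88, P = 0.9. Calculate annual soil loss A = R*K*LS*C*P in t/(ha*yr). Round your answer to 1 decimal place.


Step 1: A = R * K * LS * C * P
Step 2: R * K = 496 * 0.34 = 168.64
Step 3: (R*K) * LS = 168.64 * 1.7 = 286.688
Step 4: * C * P = 286.688 * 0.88 * 0.9 = 227.1
Step 5: A = 227.1 t/(ha*yr)

227.1


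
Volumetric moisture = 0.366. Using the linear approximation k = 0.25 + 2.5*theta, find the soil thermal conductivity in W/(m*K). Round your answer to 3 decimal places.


Step 1: k = 0.25 + 2.5 * theta
Step 2: k = 0.25 + 2.5 * 0.366
Step 3: k = 0.25 + 0.915
Step 4: k = 1.165 W/(m*K)

1.165


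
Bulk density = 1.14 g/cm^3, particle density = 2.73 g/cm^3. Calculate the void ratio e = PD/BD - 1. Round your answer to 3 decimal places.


Step 1: e = PD / BD - 1
Step 2: e = 2.73 / 1.14 - 1
Step 3: e = 2.39474 - 1
Step 4: e = 1.395

1.395


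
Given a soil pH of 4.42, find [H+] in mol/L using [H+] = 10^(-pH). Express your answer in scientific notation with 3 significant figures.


Step 1: [H+] = 10^(-pH)
Step 2: [H+] = 10^(-4.42)
Step 3: [H+] = 3.80e-05 mol/L

3.80e-05


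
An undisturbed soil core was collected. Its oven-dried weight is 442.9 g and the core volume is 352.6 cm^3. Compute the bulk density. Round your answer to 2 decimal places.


Step 1: Identify the formula: BD = dry mass / volume
Step 2: Substitute values: BD = 442.9 / 352.6
Step 3: BD = 1.26 g/cm^3

1.26


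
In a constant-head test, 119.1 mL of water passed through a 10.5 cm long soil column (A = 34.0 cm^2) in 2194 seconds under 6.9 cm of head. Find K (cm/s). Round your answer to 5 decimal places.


Step 1: K = Q * L / (A * t * h)
Step 2: Numerator = 119.1 * 10.5 = 1250.55
Step 3: Denominator = 34.0 * 2194 * 6.9 = 514712.4
Step 4: K = 1250.55 / 514712.4 = 0.00243 cm/s

0.00243


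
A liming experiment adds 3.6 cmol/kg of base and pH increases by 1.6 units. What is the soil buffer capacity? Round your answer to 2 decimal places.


Step 1: BC = change in base / change in pH
Step 2: BC = 3.6 / 1.6
Step 3: BC = 2.25 cmol/(kg*pH unit)

2.25


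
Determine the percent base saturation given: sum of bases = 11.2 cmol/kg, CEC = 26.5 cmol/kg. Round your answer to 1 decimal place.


Step 1: BS = 100 * (sum of bases) / CEC
Step 2: BS = 100 * 11.2 / 26.5
Step 3: BS = 42.3%

42.3


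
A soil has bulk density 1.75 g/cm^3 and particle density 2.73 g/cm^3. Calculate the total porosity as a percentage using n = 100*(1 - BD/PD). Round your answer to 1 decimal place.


Step 1: Formula: n = 100 * (1 - BD / PD)
Step 2: n = 100 * (1 - 1.75 / 2.73)
Step 3: n = 100 * (1 - 0.64103)
Step 4: n = 35.9%

35.9


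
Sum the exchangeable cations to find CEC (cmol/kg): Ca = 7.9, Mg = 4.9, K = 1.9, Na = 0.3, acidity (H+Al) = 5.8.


Step 1: CEC = Ca + Mg + K + Na + (H+Al)
Step 2: CEC = 7.9 + 4.9 + 1.9 + 0.3 + 5.8
Step 3: CEC = 20.8 cmol/kg

20.8


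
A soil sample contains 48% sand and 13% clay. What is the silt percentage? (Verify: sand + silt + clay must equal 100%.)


Step 1: sand + silt + clay = 100%
Step 2: silt = 100 - sand - clay
Step 3: silt = 100 - 48 - 13
Step 4: silt = 39%

39


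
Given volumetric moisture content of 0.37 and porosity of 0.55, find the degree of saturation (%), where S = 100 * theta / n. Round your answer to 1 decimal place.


Step 1: S = 100 * theta_v / n
Step 2: S = 100 * 0.37 / 0.55
Step 3: S = 67.3%

67.3


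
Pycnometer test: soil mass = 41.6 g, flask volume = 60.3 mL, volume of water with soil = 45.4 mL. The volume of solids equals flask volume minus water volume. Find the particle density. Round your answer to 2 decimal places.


Step 1: Volume of solids = flask volume - water volume with soil
Step 2: V_solids = 60.3 - 45.4 = 14.9 mL
Step 3: Particle density = mass / V_solids = 41.6 / 14.9 = 2.79 g/cm^3

2.79


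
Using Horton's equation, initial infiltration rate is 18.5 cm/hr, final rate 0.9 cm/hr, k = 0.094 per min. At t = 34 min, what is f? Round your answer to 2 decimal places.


Step 1: f = fc + (f0 - fc) * exp(-k * t)
Step 2: exp(-0.094 * 34) = 0.040926
Step 3: f = 0.9 + (18.5 - 0.9) * 0.040926
Step 4: f = 0.9 + 17.6 * 0.040926
Step 5: f = 1.62 cm/hr

1.62


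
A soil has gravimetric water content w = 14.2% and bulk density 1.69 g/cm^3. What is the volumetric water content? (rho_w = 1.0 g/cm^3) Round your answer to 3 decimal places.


Step 1: theta = (w / 100) * BD / rho_w
Step 2: theta = (14.2 / 100) * 1.69 / 1.0
Step 3: theta = 0.142 * 1.69
Step 4: theta = 0.24

0.24


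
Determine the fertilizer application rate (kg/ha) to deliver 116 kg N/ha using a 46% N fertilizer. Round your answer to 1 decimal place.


Step 1: Fertilizer rate = target N / (N content / 100)
Step 2: Rate = 116 / (46 / 100)
Step 3: Rate = 116 / 0.46
Step 4: Rate = 252.2 kg/ha

252.2


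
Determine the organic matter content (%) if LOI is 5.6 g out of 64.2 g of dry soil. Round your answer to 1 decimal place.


Step 1: OM% = 100 * LOI / sample mass
Step 2: OM = 100 * 5.6 / 64.2
Step 3: OM = 8.7%

8.7


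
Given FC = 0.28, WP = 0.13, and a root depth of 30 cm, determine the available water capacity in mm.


Step 1: Available water = (FC - WP) * depth * 10
Step 2: AW = (0.28 - 0.13) * 30 * 10
Step 3: AW = 0.15 * 30 * 10
Step 4: AW = 45.0 mm

45.0


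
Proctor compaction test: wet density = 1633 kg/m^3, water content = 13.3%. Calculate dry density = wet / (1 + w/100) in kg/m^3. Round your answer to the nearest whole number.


Step 1: Dry density = wet density / (1 + w/100)
Step 2: Dry density = 1633 / (1 + 13.3/100)
Step 3: Dry density = 1633 / 1.133
Step 4: Dry density = 1441 kg/m^3

1441


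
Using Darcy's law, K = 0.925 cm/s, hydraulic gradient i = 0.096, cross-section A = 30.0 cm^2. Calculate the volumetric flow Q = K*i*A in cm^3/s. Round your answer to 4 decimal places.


Step 1: Apply Darcy's law: Q = K * i * A
Step 2: Q = 0.925 * 0.096 * 30.0
Step 3: Q = 2.664 cm^3/s

2.664


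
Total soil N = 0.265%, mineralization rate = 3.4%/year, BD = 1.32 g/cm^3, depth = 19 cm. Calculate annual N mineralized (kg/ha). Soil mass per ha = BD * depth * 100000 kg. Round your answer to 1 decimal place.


Step 1: Soil mass per ha = BD * depth * 100000 = 1.32 * 19 * 100000 = 2508000 kg
Step 2: Total N pool = soil mass * N%/100 = 2508000 * 0.265/100 = 6646.2 kg/ha
Step 3: N mineralized = N pool * rate%/100 = 6646.2 * 3.4/100 = 226.0 kg/ha/yr

226.0


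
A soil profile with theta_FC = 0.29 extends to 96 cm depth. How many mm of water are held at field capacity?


Step 1: Water (mm) = theta_FC * depth (cm) * 10
Step 2: Water = 0.29 * 96 * 10
Step 3: Water = 278.4 mm

278.4


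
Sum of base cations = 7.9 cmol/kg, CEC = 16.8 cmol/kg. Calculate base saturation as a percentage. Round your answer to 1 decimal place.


Step 1: BS = 100 * (sum of bases) / CEC
Step 2: BS = 100 * 7.9 / 16.8
Step 3: BS = 47.0%

47.0


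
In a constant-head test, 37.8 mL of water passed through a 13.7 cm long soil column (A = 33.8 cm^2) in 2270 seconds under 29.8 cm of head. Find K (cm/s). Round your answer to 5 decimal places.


Step 1: K = Q * L / (A * t * h)
Step 2: Numerator = 37.8 * 13.7 = 517.86
Step 3: Denominator = 33.8 * 2270 * 29.8 = 2286434.8
Step 4: K = 517.86 / 2286434.8 = 0.00023 cm/s

0.00023


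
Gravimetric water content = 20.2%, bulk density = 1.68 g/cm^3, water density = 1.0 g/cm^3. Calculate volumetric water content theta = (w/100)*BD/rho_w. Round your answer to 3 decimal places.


Step 1: theta = (w / 100) * BD / rho_w
Step 2: theta = (20.2 / 100) * 1.68 / 1.0
Step 3: theta = 0.202 * 1.68
Step 4: theta = 0.339

0.339


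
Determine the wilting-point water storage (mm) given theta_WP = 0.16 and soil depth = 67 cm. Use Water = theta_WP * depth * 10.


Step 1: Water (mm) = theta_WP * depth * 10
Step 2: Water = 0.16 * 67 * 10
Step 3: Water = 107.2 mm

107.2


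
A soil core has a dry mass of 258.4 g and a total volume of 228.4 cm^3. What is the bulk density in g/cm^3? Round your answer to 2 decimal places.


Step 1: Identify the formula: BD = dry mass / volume
Step 2: Substitute values: BD = 258.4 / 228.4
Step 3: BD = 1.13 g/cm^3

1.13


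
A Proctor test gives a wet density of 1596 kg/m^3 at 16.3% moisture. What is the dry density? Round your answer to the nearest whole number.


Step 1: Dry density = wet density / (1 + w/100)
Step 2: Dry density = 1596 / (1 + 16.3/100)
Step 3: Dry density = 1596 / 1.163
Step 4: Dry density = 1372 kg/m^3

1372


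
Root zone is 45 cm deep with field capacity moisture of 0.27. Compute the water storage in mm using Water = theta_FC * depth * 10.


Step 1: Water (mm) = theta_FC * depth (cm) * 10
Step 2: Water = 0.27 * 45 * 10
Step 3: Water = 121.5 mm

121.5


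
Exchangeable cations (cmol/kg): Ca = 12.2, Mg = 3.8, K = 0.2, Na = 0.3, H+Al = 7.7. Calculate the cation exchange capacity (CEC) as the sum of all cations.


Step 1: CEC = Ca + Mg + K + Na + (H+Al)
Step 2: CEC = 12.2 + 3.8 + 0.2 + 0.3 + 7.7
Step 3: CEC = 24.2 cmol/kg

24.2


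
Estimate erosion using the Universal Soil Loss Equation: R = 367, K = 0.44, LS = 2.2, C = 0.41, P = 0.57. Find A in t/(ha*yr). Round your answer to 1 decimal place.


Step 1: A = R * K * LS * C * P
Step 2: R * K = 367 * 0.44 = 161.48
Step 3: (R*K) * LS = 161.48 * 2.2 = 355.256
Step 4: * C * P = 355.256 * 0.41 * 0.57 = 83.0
Step 5: A = 83.0 t/(ha*yr)

83.0


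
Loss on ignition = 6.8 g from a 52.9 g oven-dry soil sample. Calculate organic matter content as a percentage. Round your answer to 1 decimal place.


Step 1: OM% = 100 * LOI / sample mass
Step 2: OM = 100 * 6.8 / 52.9
Step 3: OM = 12.9%

12.9


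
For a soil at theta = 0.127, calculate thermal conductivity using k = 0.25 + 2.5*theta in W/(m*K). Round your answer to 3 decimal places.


Step 1: k = 0.25 + 2.5 * theta
Step 2: k = 0.25 + 2.5 * 0.127
Step 3: k = 0.25 + 0.318
Step 4: k = 0.568 W/(m*K)

0.568


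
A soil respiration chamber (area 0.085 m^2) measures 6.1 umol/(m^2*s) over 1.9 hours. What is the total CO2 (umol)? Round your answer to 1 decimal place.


Step 1: Convert time to seconds: 1.9 hr * 3600 = 6840.0 s
Step 2: Total = flux * area * time_s
Step 3: Total = 6.1 * 0.085 * 6840.0
Step 4: Total = 3546.5 umol

3546.5


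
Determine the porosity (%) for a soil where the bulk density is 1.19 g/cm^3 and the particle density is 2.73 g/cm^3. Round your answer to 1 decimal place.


Step 1: Formula: n = 100 * (1 - BD / PD)
Step 2: n = 100 * (1 - 1.19 / 2.73)
Step 3: n = 100 * (1 - 0.4359)
Step 4: n = 56.4%

56.4


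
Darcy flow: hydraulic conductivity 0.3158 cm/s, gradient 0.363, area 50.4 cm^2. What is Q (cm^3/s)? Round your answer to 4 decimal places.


Step 1: Apply Darcy's law: Q = K * i * A
Step 2: Q = 0.3158 * 0.363 * 50.4
Step 3: Q = 5.7776 cm^3/s

5.7776


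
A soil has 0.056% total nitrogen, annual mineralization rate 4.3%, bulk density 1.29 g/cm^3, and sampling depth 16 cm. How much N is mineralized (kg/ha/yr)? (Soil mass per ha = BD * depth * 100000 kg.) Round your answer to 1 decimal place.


Step 1: Soil mass per ha = BD * depth * 100000 = 1.29 * 16 * 100000 = 2064000 kg
Step 2: Total N pool = soil mass * N%/100 = 2064000 * 0.056/100 = 1155.84 kg/ha
Step 3: N mineralized = N pool * rate%/100 = 1155.84 * 4.3/100 = 49.7 kg/ha/yr

49.7


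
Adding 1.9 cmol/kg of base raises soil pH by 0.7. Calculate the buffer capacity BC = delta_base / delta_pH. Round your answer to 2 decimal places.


Step 1: BC = change in base / change in pH
Step 2: BC = 1.9 / 0.7
Step 3: BC = 2.71 cmol/(kg*pH unit)

2.71


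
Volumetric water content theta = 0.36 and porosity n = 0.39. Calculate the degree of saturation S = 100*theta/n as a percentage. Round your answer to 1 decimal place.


Step 1: S = 100 * theta_v / n
Step 2: S = 100 * 0.36 / 0.39
Step 3: S = 92.3%

92.3


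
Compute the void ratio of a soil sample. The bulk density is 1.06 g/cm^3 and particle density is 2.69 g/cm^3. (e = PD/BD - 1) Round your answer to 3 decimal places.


Step 1: e = PD / BD - 1
Step 2: e = 2.69 / 1.06 - 1
Step 3: e = 2.53774 - 1
Step 4: e = 1.538

1.538


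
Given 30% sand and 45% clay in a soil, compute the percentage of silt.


Step 1: sand + silt + clay = 100%
Step 2: silt = 100 - sand - clay
Step 3: silt = 100 - 30 - 45
Step 4: silt = 25%

25


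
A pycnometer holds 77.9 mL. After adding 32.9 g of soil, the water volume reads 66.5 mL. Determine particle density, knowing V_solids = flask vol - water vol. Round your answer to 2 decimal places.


Step 1: Volume of solids = flask volume - water volume with soil
Step 2: V_solids = 77.9 - 66.5 = 11.4 mL
Step 3: Particle density = mass / V_solids = 32.9 / 11.4 = 2.89 g/cm^3

2.89


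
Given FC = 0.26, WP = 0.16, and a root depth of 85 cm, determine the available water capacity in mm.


Step 1: Available water = (FC - WP) * depth * 10
Step 2: AW = (0.26 - 0.16) * 85 * 10
Step 3: AW = 0.1 * 85 * 10
Step 4: AW = 85.0 mm

85.0


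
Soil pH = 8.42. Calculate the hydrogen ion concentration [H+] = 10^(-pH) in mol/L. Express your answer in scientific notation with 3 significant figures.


Step 1: [H+] = 10^(-pH)
Step 2: [H+] = 10^(-8.42)
Step 3: [H+] = 3.80e-09 mol/L

3.80e-09
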